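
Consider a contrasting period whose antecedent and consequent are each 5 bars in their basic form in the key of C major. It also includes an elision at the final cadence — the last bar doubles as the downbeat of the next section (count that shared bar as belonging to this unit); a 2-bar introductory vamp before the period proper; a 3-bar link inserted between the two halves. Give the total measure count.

Basic contrasting period: 5 + 5 = 10 bars.
10 (basic form) + 2 (introduction) + 3 (link) = 15.
The elision shares a bar with the next section but does not change this unit's count.

15 measures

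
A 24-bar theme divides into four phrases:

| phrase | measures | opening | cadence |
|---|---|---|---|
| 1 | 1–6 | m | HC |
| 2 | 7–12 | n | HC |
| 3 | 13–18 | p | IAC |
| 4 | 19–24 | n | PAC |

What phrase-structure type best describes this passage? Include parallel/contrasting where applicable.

contrasting double period

Four phrases in two halves: the first half (mm. 1–12) ends with a half cadence, the second (measures 13–24) with a perfect authentic cadence — a large antecedent–consequent pair, i.e. a double period.
Phrase 3 begins with different material from phrase 1, making it contrasting.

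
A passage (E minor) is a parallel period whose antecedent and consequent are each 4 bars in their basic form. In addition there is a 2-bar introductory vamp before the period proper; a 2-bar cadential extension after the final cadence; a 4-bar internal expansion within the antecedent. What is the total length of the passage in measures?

16 measures

Basic parallel period: 4 + 4 = 8 bars.
8 (basic form) + 2 (introduction) + 2 (cadential extension) + 4 (internal expansion) = 16.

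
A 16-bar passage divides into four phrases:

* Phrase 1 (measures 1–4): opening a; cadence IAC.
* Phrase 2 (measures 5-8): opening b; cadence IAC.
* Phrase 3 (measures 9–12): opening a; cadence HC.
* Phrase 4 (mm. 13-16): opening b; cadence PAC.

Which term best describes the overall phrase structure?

Four phrases in two halves: the first half (bars 1–8) ends with an imperfect authentic cadence, the second (bars 9–16) with a perfect authentic cadence — a large antecedent–consequent pair, i.e. a double period.
Phrase 3 begins with the same material as phrase 1, making it parallel.

parallel double period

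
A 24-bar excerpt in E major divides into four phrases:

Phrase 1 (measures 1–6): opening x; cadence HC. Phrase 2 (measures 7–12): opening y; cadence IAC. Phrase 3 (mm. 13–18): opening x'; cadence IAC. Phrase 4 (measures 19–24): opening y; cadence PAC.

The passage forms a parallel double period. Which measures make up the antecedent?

measures 1–12

In a double period the four phrases pair into a large antecedent (phrases 1–2, ending imperfect authentic cadence) and a large consequent (phrases 3–4, ending perfect authentic cadence). The antecedent spans bars 1-12.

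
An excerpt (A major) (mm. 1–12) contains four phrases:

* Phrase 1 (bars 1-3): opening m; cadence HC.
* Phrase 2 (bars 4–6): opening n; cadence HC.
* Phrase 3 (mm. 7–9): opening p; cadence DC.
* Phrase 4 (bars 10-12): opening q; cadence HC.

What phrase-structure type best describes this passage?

phrase group

Phrase 4 ends with a half cadence, no stronger than phrase 2's half cadence, so the four phrases do not form a double period; nor do phrases 3–4 duplicate 1–2, so it is not a repeated period. With no phrase reaching a conclusive cadence, the passage is a phrase group.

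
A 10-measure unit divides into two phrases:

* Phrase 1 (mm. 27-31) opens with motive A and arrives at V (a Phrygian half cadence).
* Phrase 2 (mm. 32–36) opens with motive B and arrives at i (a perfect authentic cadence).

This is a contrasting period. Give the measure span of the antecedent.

measures 27–31

The phrase ending with the weaker cadence (Phrygian half cadence) is the antecedent; the one ending more conclusively (perfect authentic cadence) is the consequent. The antecedent is measures 27–31.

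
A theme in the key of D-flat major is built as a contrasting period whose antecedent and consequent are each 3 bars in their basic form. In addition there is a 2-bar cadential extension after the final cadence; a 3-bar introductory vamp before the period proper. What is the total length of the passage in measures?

Basic contrasting period: 3 + 3 = 6 bars.
6 (basic form) + 2 (cadential extension) + 3 (introduction) = 11.

11 measures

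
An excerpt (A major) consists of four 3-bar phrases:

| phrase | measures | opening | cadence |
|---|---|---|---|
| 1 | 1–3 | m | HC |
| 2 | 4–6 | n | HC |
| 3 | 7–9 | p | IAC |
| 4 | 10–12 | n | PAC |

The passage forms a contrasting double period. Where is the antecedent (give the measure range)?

measures 1–6

In a double period the four phrases pair into a large antecedent (phrases 1–2, ending half cadence) and a large consequent (phrases 3–4, ending perfect authentic cadence). The antecedent spans measures 1–6.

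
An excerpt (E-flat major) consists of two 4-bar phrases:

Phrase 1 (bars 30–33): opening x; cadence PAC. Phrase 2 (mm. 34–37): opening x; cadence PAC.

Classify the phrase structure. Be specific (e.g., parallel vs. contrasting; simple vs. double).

Both phrases have the same opening (x) and the same cadence (perfect authentic cadence): the second is a restatement, not a consequent, so this is a repeated phrase rather than a period.

repeated phrase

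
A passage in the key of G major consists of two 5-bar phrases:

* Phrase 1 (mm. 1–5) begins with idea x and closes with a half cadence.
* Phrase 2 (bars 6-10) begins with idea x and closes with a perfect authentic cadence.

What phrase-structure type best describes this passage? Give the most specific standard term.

Phrase 1 ends with a half cadence (weaker) and phrase 2 with a perfect authentic cadence (stronger): antecedent + consequent = a period.
The two phrases open with the same material (x / x), so the period is parallel.

parallel period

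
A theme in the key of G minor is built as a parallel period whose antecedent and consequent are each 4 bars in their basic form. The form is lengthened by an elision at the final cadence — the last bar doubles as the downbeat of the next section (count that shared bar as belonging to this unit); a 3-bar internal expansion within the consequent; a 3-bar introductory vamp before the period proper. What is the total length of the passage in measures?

14 measures

Basic parallel period: 4 + 4 = 8 bars.
8 (basic form) + 3 (internal expansion) + 3 (introduction) = 14.
The elision shares a bar with the next section but does not change this unit's count.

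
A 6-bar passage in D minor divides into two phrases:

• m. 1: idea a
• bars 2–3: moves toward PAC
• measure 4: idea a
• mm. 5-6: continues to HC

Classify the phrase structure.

The second phrase closes with a half cadence, which is not stronger than the first phrase's perfect authentic cadence; without a weak→strong cadential pair there is no antecedent–consequent relationship, so this is a phrase group rather than a period.

phrase group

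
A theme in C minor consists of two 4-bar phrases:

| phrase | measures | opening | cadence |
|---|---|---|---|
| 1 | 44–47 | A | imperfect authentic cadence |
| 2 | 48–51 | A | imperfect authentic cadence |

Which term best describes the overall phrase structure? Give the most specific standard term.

repeated phrase

Both phrases have the same opening (A) and the same cadence (imperfect authentic cadence): the second is a restatement, not a consequent, so this is a repeated phrase rather than a period.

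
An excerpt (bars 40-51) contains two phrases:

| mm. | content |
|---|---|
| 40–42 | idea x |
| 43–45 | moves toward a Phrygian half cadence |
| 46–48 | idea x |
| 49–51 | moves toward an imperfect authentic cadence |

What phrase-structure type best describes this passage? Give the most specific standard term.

Phrase 1 ends with a Phrygian half cadence (weaker) and phrase 2 with an imperfect authentic cadence (stronger): antecedent + consequent = a period.
The two phrases open with the same material (x / x), so the period is parallel.

parallel period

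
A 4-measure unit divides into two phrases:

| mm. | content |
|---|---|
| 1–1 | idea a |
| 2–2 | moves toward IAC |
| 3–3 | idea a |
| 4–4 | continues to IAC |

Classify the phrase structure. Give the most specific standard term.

repeated phrase

Both phrases have the same opening (a) and the same cadence (imperfect authentic cadence): the second is a restatement, not a consequent, so this is a repeated phrase rather than a period.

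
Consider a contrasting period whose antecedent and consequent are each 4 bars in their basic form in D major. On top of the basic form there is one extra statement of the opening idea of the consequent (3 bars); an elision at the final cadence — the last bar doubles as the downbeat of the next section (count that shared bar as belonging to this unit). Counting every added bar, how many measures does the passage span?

11 measures

Basic contrasting period: 4 + 4 = 8 bars.
8 (basic form) + 3 (extra statement) = 11.
The elision shares a bar with the next section but does not change this unit's count.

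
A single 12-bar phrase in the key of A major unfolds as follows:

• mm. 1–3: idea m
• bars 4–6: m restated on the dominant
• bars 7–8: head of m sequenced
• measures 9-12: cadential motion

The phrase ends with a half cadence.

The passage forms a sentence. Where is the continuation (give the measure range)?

measures 7–12

After the presentation (mm. 1-6), the continuation covers the fragmentation through the cadence: mm. 7–12.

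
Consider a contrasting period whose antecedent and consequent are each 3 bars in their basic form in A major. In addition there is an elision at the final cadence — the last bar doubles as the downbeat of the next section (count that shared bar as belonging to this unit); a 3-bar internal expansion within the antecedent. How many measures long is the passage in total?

9 measures

Basic contrasting period: 3 + 3 = 6 bars.
6 (basic form) + 3 (internal expansion) = 9.
The elision shares a bar with the next section but does not change this unit's count.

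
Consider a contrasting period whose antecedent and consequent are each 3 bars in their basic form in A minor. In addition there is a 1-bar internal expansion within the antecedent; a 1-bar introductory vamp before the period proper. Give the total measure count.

Basic contrasting period: 3 + 3 = 6 bars.
6 (basic form) + 1 (internal expansion) + 1 (introduction) = 8.

8 measures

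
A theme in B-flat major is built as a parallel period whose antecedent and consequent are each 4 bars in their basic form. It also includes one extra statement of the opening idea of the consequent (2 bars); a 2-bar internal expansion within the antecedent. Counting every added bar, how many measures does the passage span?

Basic parallel period: 4 + 4 = 8 bars.
8 (basic form) + 2 (extra statement) + 2 (internal expansion) = 12.

12 measures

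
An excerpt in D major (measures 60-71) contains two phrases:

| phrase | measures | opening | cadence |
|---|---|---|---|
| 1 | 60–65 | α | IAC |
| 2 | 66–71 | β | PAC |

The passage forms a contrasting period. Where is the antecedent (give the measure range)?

The antecedent is the phrase ending with the weaker cadence (imperfect authentic cadence, phrase 1) and the consequent the one ending more conclusively (perfect authentic cadence, phrase 2); the antecedent is bars 60–65.

measures 60–65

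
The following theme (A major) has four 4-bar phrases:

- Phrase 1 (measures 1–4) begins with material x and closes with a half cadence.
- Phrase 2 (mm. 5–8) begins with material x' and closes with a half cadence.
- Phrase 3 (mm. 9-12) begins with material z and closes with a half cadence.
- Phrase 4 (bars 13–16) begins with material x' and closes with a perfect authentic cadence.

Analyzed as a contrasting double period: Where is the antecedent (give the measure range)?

In a double period the four phrases pair into a large antecedent (phrases 1–2, ending half cadence) and a large consequent (phrases 3–4, ending perfect authentic cadence). The antecedent spans measures 1–8.

measures 1–8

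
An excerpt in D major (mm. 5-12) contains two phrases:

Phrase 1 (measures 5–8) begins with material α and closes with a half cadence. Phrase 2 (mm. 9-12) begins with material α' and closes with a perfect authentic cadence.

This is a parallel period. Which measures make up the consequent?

measures 9–12

The phrase ending with the weaker cadence (half cadence) is the antecedent; the one ending more conclusively (perfect authentic cadence) is the consequent. The consequent is measures 9–12.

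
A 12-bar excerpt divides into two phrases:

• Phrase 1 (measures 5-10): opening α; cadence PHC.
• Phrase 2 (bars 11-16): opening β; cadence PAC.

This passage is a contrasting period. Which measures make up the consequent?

measures 11–16

The antecedent is the phrase ending with the weaker cadence (Phrygian half cadence, phrase 1) and the consequent the one ending more conclusively (perfect authentic cadence, phrase 2); the consequent is mm. 11-16.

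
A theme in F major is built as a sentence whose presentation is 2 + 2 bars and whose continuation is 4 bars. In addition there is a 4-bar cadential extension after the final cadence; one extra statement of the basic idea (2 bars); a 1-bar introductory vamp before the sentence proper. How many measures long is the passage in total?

Basic sentence: 2 + 2 + 4 = 8 bars.
8 (basic form) + 4 (cadential extension) + 2 (extra statement) + 1 (introduction) = 15.

15 measures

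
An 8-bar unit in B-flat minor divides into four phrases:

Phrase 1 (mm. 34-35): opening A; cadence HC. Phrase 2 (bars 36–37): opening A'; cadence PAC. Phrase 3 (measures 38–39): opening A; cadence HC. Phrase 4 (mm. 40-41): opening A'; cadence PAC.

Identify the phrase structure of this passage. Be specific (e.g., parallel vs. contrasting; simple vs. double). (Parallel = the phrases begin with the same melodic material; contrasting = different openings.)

The cadence pattern HC–PAC–HC–PAC is weak–strong twice, and phrases 3–4 restate phrases 1–2: a period heard twice, not a double period (which would end weakly at phrase 2).

repeated period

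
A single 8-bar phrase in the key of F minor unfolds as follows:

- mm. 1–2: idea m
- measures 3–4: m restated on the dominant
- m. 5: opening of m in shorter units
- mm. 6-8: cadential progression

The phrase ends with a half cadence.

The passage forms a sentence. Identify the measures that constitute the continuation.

measures 5–8

After the presentation (measures 1–4), the continuation covers the fragmentation through the cadence: measures 5–8.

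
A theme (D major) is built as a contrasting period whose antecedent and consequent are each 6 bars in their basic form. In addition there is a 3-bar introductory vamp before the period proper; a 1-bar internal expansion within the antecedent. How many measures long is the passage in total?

Basic contrasting period: 6 + 6 = 12 bars.
12 (basic form) + 3 (introduction) + 1 (internal expansion) = 16.

16 measures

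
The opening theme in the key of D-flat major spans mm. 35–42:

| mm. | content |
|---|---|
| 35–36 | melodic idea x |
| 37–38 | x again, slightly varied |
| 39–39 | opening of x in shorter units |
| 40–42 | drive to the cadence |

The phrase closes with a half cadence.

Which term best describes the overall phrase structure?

sentence

Basic idea (mm. 35-36) + its repetition (mm. 37–38) form the presentation; fragmentation and cadence (bars 39–42) form the continuation — the 8-bar whole is a sentence.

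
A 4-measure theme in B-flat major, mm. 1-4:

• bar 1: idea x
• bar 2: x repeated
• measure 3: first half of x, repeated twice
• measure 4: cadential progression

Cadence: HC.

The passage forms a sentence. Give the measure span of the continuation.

After the presentation (mm. 1-2), the continuation covers the fragmentation through the cadence: mm. 3–4.

measures 3–4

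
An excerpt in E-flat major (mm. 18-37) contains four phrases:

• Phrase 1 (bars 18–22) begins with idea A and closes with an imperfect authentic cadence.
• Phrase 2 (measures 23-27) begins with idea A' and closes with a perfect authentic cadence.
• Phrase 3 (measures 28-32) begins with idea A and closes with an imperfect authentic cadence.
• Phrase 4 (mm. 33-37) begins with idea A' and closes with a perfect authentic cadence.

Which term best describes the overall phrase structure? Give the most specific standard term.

The cadence pattern IAC–PAC–IAC–PAC is weak–strong twice, and phrases 3–4 restate phrases 1–2: a period heard twice, not a double period (which would end weakly at phrase 2).

repeated period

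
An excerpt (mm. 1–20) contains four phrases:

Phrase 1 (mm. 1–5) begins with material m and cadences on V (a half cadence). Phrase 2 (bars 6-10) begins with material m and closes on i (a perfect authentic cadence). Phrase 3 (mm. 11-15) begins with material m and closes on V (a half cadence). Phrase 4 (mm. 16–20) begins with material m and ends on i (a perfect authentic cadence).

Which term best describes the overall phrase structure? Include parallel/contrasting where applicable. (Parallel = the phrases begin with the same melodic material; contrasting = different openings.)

repeated period

The cadence pattern HC–PAC–HC–PAC is weak–strong twice, and phrases 3–4 restate phrases 1–2: a period heard twice, not a double period (which would end weakly at phrase 2).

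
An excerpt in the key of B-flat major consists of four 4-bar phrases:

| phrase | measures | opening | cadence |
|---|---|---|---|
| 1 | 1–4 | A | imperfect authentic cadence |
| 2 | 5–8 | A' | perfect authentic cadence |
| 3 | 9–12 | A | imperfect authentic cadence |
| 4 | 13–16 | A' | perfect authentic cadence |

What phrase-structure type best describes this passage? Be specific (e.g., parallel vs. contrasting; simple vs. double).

The cadence pattern IAC–PAC–IAC–PAC is weak–strong twice, and phrases 3–4 restate phrases 1–2: a period heard twice, not a double period (which would end weakly at phrase 2).

repeated period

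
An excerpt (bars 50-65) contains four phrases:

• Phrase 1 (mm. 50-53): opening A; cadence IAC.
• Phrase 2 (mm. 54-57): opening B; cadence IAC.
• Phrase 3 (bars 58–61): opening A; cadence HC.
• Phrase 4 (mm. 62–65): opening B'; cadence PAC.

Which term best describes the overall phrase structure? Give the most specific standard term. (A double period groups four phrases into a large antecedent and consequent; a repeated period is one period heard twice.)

Four phrases in two halves: the first half (mm. 50–57) ends with an imperfect authentic cadence, the second (mm. 58–65) with a perfect authentic cadence — a large antecedent–consequent pair, i.e. a double period.
Phrase 3 begins with the same material as phrase 1, making it parallel.

parallel double period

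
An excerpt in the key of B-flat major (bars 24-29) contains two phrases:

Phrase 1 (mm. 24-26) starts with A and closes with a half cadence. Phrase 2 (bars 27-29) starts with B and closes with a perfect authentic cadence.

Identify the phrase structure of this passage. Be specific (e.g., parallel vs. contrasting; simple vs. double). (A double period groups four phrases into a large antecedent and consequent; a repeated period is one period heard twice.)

contrasting period

Phrase 1 ends with a half cadence (weaker) and phrase 2 with a perfect authentic cadence (stronger): antecedent + consequent = a period.
The two phrases open with different material (A / B), so the period is contrasting.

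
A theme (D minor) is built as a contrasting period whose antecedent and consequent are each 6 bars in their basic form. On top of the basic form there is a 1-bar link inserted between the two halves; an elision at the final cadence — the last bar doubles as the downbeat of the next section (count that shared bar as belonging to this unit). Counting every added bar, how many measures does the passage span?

13 measures

Basic contrasting period: 6 + 6 = 12 bars.
12 (basic form) + 1 (link) = 13.
The elision shares a bar with the next section but does not change this unit's count.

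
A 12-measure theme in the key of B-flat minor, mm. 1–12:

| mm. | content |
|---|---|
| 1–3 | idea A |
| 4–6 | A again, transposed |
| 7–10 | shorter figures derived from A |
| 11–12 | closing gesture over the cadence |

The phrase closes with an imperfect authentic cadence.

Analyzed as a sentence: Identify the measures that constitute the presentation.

The presentation of a sentence is the basic idea (mm. 1–3) plus its repetition (mm. 4–6); the presentation is therefore mm. 1–6.

measures 1–6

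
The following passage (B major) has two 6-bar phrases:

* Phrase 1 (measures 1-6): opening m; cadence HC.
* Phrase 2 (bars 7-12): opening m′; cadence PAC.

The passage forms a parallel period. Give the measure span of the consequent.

measures 7–12

The phrase ending with the weaker cadence (half cadence) is the antecedent; the one ending more conclusively (perfect authentic cadence) is the consequent. The consequent is measures 7–12.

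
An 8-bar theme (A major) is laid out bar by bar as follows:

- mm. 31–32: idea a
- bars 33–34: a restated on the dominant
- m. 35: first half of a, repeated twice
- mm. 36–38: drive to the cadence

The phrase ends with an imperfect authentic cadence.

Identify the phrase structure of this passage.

sentence

Basic idea (bars 31-32) + its repetition (bars 33-34) form the presentation; fragmentation and cadence (mm. 35–38) form the continuation — the 8-bar whole is a sentence.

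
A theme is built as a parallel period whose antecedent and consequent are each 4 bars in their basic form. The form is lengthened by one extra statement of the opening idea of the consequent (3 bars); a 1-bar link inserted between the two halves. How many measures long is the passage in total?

12 measures

Basic parallel period: 4 + 4 = 8 bars.
8 (basic form) + 3 (extra statement) + 1 (link) = 12.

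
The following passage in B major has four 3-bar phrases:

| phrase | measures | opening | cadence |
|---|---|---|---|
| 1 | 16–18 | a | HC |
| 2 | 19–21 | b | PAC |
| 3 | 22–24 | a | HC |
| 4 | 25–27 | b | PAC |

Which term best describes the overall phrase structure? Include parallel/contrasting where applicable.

repeated period

The cadence pattern HC–PAC–HC–PAC is weak–strong twice, and phrases 3–4 restate phrases 1–2: a period heard twice, not a double period (which would end weakly at phrase 2).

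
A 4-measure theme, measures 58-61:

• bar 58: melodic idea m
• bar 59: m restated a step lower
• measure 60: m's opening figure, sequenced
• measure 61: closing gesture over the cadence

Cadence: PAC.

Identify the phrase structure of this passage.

sentence

Basic idea (m. 58) + its repetition (bar 59) form the presentation; fragmentation and cadence (mm. 60–61) form the continuation — the 4-bar whole is a sentence.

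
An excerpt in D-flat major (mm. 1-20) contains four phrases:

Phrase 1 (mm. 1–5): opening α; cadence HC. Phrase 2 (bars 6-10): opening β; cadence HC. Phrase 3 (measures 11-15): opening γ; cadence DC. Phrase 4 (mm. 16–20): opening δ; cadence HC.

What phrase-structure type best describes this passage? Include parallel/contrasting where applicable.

phrase group

Phrase 4 ends with a half cadence, no stronger than phrase 2's half cadence, so the four phrases do not form a double period; nor do phrases 3–4 duplicate 1–2, so it is not a repeated period. With no phrase reaching a conclusive cadence, the passage is a phrase group.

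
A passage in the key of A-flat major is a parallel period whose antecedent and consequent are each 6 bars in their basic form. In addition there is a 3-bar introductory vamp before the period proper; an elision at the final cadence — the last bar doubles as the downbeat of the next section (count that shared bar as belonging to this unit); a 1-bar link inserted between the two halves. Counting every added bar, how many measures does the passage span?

16 measures

Basic parallel period: 6 + 6 = 12 bars.
12 (basic form) + 3 (introduction) + 1 (link) = 16.
The elision shares a bar with the next section but does not change this unit's count.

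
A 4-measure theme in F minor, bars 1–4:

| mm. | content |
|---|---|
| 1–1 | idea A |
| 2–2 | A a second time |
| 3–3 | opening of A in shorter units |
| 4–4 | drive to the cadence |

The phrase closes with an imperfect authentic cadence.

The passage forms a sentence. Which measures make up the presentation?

measures 1–2

The presentation of a sentence is the basic idea (m. 1) plus its repetition (bar 2); the presentation is therefore mm. 1-2.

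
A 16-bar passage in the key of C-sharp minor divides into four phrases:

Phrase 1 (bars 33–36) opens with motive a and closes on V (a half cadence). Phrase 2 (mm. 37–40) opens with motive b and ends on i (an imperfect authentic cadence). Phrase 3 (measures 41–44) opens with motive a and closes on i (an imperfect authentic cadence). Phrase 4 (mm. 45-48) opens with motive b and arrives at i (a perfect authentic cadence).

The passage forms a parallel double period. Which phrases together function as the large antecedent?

phrases 1 and 2

In a double period the first pair of phrases (ending imperfect authentic cadence) is the large antecedent and the second pair (ending perfect authentic cadence) is the large consequent; the antecedent is phrases 1 and 2.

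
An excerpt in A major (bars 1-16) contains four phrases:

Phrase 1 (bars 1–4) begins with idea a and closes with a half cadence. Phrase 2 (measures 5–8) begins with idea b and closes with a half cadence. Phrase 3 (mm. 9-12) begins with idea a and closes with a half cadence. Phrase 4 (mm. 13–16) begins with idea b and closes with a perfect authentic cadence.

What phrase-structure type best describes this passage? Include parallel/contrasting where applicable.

Four phrases in two halves: the first half (mm. 1-8) ends with a half cadence, the second (measures 9–16) with a perfect authentic cadence — a large antecedent–consequent pair, i.e. a double period.
Phrase 3 begins with the same material as phrase 1, making it parallel.

parallel double period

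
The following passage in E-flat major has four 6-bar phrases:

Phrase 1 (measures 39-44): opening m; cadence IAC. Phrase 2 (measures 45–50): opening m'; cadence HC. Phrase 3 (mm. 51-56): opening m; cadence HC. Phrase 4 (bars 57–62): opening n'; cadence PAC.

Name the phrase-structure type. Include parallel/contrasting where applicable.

Four phrases in two halves: the first half (mm. 39–50) ends with a half cadence, the second (measures 51–62) with a perfect authentic cadence — a large antecedent–consequent pair, i.e. a double period.
Phrase 3 begins with the same material as phrase 1, making it parallel.

parallel double period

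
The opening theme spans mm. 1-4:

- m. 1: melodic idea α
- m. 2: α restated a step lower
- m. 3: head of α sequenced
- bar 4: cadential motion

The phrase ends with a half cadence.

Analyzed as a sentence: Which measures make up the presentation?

The presentation of a sentence is the basic idea (bar 1) plus its repetition (m. 2); the presentation is therefore measures 1–2.

measures 1–2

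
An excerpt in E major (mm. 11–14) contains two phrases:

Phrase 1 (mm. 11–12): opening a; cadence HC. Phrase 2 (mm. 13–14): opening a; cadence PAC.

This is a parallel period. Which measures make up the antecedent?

measures 11–12

The phrase ending with the weaker cadence (half cadence) is the antecedent; the one ending more conclusively (perfect authentic cadence) is the consequent. The antecedent is measures 11–12.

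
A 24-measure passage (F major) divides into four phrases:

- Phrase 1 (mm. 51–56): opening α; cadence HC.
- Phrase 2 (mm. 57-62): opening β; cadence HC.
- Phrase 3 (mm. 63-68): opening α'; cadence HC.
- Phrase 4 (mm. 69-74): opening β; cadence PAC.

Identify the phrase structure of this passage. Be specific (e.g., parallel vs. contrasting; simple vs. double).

Four phrases in two halves: the first half (bars 51-62) ends with a half cadence, the second (mm. 63–74) with a perfect authentic cadence — a large antecedent–consequent pair, i.e. a double period.
Phrase 3 begins with the same material as phrase 1, making it parallel.

parallel double period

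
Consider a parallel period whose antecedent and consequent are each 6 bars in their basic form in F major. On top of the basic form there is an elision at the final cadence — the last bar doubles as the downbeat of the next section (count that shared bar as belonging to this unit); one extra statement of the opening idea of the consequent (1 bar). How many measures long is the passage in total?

Basic parallel period: 6 + 6 = 12 bars.
12 (basic form) + 1 (extra statement) = 13.
The elision shares a bar with the next section but does not change this unit's count.

13 measures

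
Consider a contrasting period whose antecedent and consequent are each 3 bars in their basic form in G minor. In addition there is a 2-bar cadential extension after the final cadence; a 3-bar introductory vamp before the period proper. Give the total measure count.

Basic contrasting period: 3 + 3 = 6 bars.
6 (basic form) + 2 (cadential extension) + 3 (introduction) = 11.

11 measures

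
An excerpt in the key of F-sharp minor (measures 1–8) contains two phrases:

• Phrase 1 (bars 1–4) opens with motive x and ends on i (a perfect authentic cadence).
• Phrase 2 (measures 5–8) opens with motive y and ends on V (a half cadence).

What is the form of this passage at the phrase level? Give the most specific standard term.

phrase group

The second phrase closes with a half cadence, which is not stronger than the first phrase's perfect authentic cadence; without a weak→strong cadential pair there is no antecedent–consequent relationship, so this is a phrase group rather than a period.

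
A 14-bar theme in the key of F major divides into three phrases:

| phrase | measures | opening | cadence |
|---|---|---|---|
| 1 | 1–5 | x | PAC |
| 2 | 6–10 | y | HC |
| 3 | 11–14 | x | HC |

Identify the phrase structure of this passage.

phrase group

The final phrase closes with a half cadence, which is not stronger than the preceding half cadence; the 3 phrases lack an overall antecedent–consequent design and so form a phrase group.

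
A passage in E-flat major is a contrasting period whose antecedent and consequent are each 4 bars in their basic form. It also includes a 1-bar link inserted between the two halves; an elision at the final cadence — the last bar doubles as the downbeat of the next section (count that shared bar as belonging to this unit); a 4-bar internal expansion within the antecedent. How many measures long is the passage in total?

Basic contrasting period: 4 + 4 = 8 bars.
8 (basic form) + 1 (link) + 4 (internal expansion) = 13.
The elision shares a bar with the next section but does not change this unit's count.

13 measures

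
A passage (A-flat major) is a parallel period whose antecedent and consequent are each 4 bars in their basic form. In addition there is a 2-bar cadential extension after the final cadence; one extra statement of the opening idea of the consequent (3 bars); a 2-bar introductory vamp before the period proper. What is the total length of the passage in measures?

15 measures

Basic parallel period: 4 + 4 = 8 bars.
8 (basic form) + 2 (cadential extension) + 3 (extra statement) + 2 (introduction) = 15.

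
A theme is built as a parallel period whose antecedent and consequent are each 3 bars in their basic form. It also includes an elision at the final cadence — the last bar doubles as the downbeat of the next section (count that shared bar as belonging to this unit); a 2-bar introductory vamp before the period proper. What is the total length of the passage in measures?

Basic parallel period: 3 + 3 = 6 bars.
6 (basic form) + 2 (introduction) = 8.
The elision shares a bar with the next section but does not change this unit's count.

8 measures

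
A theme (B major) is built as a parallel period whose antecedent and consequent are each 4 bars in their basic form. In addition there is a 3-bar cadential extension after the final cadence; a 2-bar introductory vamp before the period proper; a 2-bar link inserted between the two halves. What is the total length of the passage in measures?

15 measures

Basic parallel period: 4 + 4 = 8 bars.
8 (basic form) + 3 (cadential extension) + 2 (introduction) + 2 (link) = 15.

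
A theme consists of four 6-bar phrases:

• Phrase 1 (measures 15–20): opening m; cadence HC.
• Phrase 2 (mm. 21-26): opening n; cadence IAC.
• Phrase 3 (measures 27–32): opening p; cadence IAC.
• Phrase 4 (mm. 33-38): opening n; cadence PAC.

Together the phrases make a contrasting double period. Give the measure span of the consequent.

measures 27–38

In a double period the first pair of phrases (ending imperfect authentic cadence) is the large antecedent and the second pair (ending perfect authentic cadence) is the large consequent; the consequent is measures 27–38.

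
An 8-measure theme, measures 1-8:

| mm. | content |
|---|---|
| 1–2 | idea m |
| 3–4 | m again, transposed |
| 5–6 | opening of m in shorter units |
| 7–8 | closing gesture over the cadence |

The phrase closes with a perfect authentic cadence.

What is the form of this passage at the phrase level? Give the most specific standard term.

Basic idea (measures 1–2) + its repetition (mm. 3–4) form the presentation; fragmentation and cadence (mm. 5–8) form the continuation — the 8-bar whole is a sentence.

sentence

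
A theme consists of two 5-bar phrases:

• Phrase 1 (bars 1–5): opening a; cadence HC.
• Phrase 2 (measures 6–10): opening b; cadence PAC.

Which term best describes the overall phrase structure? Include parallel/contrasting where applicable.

contrasting period

Phrase 1 ends with a half cadence (weaker) and phrase 2 with a perfect authentic cadence (stronger): antecedent + consequent = a period.
The two phrases open with different material (a / b), so the period is contrasting.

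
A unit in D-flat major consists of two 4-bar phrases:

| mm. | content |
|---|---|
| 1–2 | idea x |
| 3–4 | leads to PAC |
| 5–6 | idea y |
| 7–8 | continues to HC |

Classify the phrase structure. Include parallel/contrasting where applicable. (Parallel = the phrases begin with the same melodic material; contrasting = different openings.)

The second phrase closes with a half cadence, which is not stronger than the first phrase's perfect authentic cadence; without a weak→strong cadential pair there is no antecedent–consequent relationship, so this is a phrase group rather than a period.

phrase group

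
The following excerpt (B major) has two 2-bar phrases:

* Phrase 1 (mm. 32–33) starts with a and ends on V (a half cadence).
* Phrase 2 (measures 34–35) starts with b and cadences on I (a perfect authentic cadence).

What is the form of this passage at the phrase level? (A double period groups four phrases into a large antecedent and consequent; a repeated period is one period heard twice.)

contrasting period

Phrase 1 ends with a half cadence (weaker) and phrase 2 with a perfect authentic cadence (stronger): antecedent + consequent = a period.
The two phrases open with different material (a / b), so the period is contrasting.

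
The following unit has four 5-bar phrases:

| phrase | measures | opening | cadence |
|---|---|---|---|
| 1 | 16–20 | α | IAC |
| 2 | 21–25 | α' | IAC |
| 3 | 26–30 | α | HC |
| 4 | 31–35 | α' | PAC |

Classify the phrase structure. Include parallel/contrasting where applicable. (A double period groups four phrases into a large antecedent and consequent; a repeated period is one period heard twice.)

parallel double period

Four phrases in two halves: the first half (mm. 16–25) ends with an imperfect authentic cadence, the second (measures 26–35) with a perfect authentic cadence — a large antecedent–consequent pair, i.e. a double period.
Phrase 3 begins with the same material as phrase 1, making it parallel.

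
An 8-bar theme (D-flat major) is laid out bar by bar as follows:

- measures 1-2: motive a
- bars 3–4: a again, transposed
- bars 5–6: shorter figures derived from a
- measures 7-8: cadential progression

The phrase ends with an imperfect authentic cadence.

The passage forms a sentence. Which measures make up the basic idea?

The presentation of a sentence is the basic idea (measures 1–2) plus its repetition (measures 3-4); the basic idea is therefore mm. 1-2.

measures 1–2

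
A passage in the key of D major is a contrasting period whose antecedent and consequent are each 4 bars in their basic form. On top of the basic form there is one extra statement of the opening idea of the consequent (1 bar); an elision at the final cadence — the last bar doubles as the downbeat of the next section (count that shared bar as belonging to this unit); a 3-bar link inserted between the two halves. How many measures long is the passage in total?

Basic contrasting period: 4 + 4 = 8 bars.
8 (basic form) + 1 (extra statement) + 3 (link) = 12.
The elision shares a bar with the next section but does not change this unit's count.

12 measures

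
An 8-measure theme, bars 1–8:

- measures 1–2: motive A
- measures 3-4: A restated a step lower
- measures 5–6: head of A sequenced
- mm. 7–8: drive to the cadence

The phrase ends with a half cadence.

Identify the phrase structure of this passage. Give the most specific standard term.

sentence

Basic idea (bars 1–2) + its repetition (mm. 3-4) form the presentation; fragmentation and cadence (mm. 5–8) form the continuation — the 8-bar whole is a sentence.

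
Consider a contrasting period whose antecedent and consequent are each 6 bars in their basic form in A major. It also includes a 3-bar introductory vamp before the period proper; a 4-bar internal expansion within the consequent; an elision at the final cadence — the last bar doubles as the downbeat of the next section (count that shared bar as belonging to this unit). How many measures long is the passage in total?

Basic contrasting period: 6 + 6 = 12 bars.
12 (basic form) + 3 (introduction) + 4 (internal expansion) = 19.
The elision shares a bar with the next section but does not change this unit's count.

19 measures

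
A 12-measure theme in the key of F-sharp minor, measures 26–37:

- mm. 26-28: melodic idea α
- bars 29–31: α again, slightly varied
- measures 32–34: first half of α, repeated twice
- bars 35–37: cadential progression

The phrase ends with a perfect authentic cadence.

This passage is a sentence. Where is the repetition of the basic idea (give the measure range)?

The presentation of a sentence is the basic idea (measures 26-28) plus its repetition (bars 29–31); the repetition of the basic idea is therefore bars 29–31.

measures 29–31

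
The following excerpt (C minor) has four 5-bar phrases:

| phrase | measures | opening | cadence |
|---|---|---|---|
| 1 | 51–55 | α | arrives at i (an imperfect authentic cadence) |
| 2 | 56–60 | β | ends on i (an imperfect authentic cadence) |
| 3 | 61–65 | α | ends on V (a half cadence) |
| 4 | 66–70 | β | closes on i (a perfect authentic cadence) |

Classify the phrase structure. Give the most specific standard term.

parallel double period

Four phrases in two halves: the first half (bars 51–60) ends with an imperfect authentic cadence, the second (mm. 61–70) with a perfect authentic cadence — a large antecedent–consequent pair, i.e. a double period.
Phrase 3 begins with the same material as phrase 1, making it parallel.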